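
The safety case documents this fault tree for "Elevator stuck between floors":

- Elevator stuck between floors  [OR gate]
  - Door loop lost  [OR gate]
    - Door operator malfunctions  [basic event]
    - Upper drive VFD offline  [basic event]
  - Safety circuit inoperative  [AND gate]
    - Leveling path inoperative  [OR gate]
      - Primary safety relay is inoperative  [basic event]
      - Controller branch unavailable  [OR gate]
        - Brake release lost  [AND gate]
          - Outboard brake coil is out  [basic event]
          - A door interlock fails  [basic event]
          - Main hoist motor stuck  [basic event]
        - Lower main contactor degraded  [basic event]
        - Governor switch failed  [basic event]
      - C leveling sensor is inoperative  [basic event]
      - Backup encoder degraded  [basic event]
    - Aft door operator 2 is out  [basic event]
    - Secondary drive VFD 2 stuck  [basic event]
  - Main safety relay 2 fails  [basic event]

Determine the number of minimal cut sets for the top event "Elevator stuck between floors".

Door loop lost [OR]: union of children's cut sets → 2 cut set(s).
Brake release lost [AND]: one cut set from each child combined → 1 × 1 × 1 = 1 cut set(s).
Controller branch unavailable [OR]: union of children's cut sets → 3 cut set(s).
Leveling path inoperative [OR]: union of children's cut sets → 6 cut set(s).
Safety circuit inoperative [AND]: one cut set from each child combined → 6 × 1 × 1 = 6 cut set(s).
Elevator stuck between floors [OR]: union of children's cut sets → 9 cut set(s).
Minimal cut sets: {Door operator malfunctions}; {Upper drive VFD offline}; {Aft door operator 2 is out, Primary safety relay is inoperative, Secondary drive VFD 2 stuck}; {A door interlock fails, Aft door operator 2 is out, Main hoist motor stuck, Outboard brake coil is out, Secondary drive VFD 2 stuck}; {Aft door operator 2 is out, Lower main contactor degraded, Secondary drive VFD 2 stuck}; {Aft door operator 2 is out, Governor switch failed, Secondary drive VFD 2 stuck}; {Aft door operator 2 is out, C leveling sensor is inoperative, Secondary drive VFD 2 stuck}; {Aft door operator 2 is out, Backup encoder degraded, Secondary drive VFD 2 stuck}; {Main safety relay 2 fails}.

9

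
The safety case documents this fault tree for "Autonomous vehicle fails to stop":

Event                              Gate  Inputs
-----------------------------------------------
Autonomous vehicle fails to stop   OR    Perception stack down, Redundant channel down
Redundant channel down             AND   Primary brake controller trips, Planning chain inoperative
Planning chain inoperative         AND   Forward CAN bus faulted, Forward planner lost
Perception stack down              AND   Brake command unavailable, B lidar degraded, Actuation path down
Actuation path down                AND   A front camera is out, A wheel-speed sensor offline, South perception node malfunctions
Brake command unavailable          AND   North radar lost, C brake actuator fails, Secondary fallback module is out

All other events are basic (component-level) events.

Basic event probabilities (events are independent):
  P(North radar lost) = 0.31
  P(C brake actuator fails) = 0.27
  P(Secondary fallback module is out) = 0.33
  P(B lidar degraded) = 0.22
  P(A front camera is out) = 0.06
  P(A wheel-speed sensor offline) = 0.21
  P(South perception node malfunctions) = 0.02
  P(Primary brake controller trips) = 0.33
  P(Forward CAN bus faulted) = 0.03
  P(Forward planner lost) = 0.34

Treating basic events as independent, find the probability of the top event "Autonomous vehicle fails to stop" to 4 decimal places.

0.0034

P(Brake command unavailable) [AND] = 0.31 × 0.27 × 0.33 = 0.027621
P(Actuation path down) [AND] = 0.06 × 0.21 × 0.02 = 0.000252
P(Perception stack down) [AND] = 0.027621 × 0.22 × 0.000252 = 0.000002
P(Planning chain inoperative) [AND] = 0.03 × 0.34 = 0.010200
P(Redundant channel down) [AND] = 0.33 × 0.010200 = 0.003366
P(Autonomous vehicle fails to stop) [OR] = 1 − (1−0.000002) × (1−0.003366) = 0.003368
Rounded to 4 decimal places: P(Autonomous vehicle fails to stop) ≈ 0.0034.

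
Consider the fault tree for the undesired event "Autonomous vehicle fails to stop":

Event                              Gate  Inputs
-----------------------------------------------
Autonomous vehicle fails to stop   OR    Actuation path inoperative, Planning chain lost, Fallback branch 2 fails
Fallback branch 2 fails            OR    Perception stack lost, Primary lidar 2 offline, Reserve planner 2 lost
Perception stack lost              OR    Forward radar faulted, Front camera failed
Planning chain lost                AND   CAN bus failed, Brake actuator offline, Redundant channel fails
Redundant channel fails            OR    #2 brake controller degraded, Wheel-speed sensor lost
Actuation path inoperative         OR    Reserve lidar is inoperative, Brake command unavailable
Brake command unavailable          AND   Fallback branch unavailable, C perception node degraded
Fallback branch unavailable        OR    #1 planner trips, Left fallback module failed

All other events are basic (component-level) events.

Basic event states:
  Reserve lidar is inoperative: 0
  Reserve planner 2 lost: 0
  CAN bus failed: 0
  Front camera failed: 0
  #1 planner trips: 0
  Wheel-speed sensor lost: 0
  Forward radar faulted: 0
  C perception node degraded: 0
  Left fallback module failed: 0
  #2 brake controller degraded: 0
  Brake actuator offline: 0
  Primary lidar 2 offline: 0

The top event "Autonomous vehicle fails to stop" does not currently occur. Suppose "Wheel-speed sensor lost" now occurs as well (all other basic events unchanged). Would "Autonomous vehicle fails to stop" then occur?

No

Counterfactual: set "Wheel-speed sensor lost" to occurred.
Fallback branch unavailable [OR]: #1 planner trips=not, Left fallback module failed=not → no input occurs → does not occur.
Brake command unavailable [AND]: Fallback branch unavailable=not, C perception node degraded=not → not all inputs occur → does not occur.
Actuation path inoperative [OR]: Reserve lidar is inoperative=not, Brake command unavailable=not → no input occurs → does not occur.
Redundant channel fails [OR]: #2 brake controller degraded=not, Wheel-speed sensor lost=occurs → at least one input occurs → occurs.
Planning chain lost [AND]: CAN bus failed=not, Brake actuator offline=not, Redundant channel fails=occurs → not all inputs occur → does not occur.
Perception stack lost [OR]: Forward radar faulted=not, Front camera failed=not → no input occurs → does not occur.
Fallback branch 2 fails [OR]: Perception stack lost=not, Primary lidar 2 offline=not, Reserve planner 2 lost=not → no input occurs → does not occur.
Autonomous vehicle fails to stop [OR]: Actuation path inoperative=not, Planning chain lost=not, Fallback branch 2 fails=not → no input occurs → does not occur.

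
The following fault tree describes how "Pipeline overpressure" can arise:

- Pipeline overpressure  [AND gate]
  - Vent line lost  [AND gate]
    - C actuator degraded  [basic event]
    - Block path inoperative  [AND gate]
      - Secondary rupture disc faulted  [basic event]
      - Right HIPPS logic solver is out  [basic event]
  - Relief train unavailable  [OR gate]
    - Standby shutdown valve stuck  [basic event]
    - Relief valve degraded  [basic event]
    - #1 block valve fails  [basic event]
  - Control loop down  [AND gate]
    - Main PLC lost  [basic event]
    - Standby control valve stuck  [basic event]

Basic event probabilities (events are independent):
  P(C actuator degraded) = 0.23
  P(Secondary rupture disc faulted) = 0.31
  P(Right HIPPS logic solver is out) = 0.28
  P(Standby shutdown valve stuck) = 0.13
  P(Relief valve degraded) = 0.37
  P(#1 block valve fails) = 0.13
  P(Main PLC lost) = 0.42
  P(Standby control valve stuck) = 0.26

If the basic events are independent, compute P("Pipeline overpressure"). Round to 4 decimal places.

0.0011

P(Block path inoperative) [AND] = 0.31 × 0.28 = 0.086800
P(Vent line lost) [AND] = 0.23 × 0.086800 = 0.019964
P(Relief train unavailable) [OR] = 1 − (1−0.13) × (1−0.37) × (1−0.13) = 0.523153
P(Control loop down) [AND] = 0.42 × 0.26 = 0.109200
P(Pipeline overpressure) [AND] = 0.019964 × 0.523153 × 0.109200 = 0.001141
Rounded to 4 decimal places: P(Pipeline overpressure) ≈ 0.0011.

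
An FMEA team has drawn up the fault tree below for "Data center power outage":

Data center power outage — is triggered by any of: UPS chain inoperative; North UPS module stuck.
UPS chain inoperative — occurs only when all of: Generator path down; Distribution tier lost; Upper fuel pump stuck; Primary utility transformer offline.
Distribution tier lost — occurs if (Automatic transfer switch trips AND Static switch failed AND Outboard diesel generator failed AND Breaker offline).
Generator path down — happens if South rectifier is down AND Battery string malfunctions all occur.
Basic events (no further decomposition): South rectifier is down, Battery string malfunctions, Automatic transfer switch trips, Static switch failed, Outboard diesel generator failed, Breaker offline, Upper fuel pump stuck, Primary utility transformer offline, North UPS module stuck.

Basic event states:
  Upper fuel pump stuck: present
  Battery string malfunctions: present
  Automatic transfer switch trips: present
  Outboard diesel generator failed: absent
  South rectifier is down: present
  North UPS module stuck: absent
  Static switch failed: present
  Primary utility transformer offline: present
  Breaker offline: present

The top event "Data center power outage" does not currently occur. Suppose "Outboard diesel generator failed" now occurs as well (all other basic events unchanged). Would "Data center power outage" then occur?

Counterfactual: set "Outboard diesel generator failed" to occurred.
Generator path down [AND]: South rectifier is down=occurs, Battery string malfunctions=occurs → all inputs occur → occurs.
Distribution tier lost [AND]: Automatic transfer switch trips=occurs, Static switch failed=occurs, Outboard diesel generator failed=occurs, Breaker offline=occurs → all inputs occur → occurs.
UPS chain inoperative [AND]: Generator path down=occurs, Distribution tier lost=occurs, Upper fuel pump stuck=occurs, Primary utility transformer offline=occurs → all inputs occur → occurs.
Data center power outage [OR]: UPS chain inoperative=occurs, North UPS module stuck=not → at least one input occurs → occurs.

Yes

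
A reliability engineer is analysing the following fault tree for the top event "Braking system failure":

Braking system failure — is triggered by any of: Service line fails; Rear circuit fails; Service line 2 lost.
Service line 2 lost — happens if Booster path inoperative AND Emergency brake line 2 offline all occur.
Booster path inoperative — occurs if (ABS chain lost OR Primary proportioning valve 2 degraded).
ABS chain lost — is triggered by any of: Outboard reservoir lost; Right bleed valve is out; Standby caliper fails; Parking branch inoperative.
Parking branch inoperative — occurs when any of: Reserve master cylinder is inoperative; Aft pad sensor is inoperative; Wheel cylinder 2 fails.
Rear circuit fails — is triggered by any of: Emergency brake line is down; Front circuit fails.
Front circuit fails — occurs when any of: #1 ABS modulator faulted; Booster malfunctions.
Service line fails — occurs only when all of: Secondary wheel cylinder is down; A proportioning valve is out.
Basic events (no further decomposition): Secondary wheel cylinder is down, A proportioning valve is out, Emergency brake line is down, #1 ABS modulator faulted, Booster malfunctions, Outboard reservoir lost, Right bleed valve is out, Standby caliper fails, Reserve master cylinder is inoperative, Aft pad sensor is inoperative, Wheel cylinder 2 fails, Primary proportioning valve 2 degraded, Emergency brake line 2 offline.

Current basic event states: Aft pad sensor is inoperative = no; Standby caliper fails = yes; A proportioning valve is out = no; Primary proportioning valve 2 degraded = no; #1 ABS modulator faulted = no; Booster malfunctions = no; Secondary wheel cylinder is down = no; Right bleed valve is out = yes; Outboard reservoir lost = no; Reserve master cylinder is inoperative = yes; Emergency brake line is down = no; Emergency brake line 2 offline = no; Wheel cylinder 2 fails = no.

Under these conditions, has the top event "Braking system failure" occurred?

Service line fails [AND]: Secondary wheel cylinder is down=not, A proportioning valve is out=not → not all inputs occur → does not occur.
Front circuit fails [OR]: #1 ABS modulator faulted=not, Booster malfunctions=not → no input occurs → does not occur.
Rear circuit fails [OR]: Emergency brake line is down=not, Front circuit fails=not → no input occurs → does not occur.
Parking branch inoperative [OR]: Reserve master cylinder is inoperative=occurs, Aft pad sensor is inoperative=not, Wheel cylinder 2 fails=not → at least one input occurs → occurs.
ABS chain lost [OR]: Outboard reservoir lost=not, Right bleed valve is out=occurs, Standby caliper fails=occurs, Parking branch inoperative=occurs → at least one input occurs → occurs.
Booster path inoperative [OR]: ABS chain lost=occurs, Primary proportioning valve 2 degraded=not → at least one input occurs → occurs.
Service line 2 lost [AND]: Booster path inoperative=occurs, Emergency brake line 2 offline=not → not all inputs occur → does not occur.
Braking system failure [OR]: Service line fails=not, Rear circuit fails=not, Service line 2 lost=not → no input occurs → does not occur.

No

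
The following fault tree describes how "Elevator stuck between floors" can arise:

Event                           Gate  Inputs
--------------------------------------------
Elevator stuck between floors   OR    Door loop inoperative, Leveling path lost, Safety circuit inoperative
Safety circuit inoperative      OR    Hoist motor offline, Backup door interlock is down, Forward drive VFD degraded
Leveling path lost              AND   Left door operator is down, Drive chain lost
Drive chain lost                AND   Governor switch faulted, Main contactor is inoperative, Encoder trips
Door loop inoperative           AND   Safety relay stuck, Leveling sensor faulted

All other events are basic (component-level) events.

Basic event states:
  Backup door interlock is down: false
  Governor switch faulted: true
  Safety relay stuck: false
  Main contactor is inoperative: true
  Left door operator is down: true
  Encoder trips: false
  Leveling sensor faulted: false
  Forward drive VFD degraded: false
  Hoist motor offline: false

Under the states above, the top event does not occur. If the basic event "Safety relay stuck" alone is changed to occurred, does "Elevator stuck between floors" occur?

Counterfactual: set "Safety relay stuck" to occurred.
Door loop inoperative [AND]: Safety relay stuck=occurs, Leveling sensor faulted=not → not all inputs occur → does not occur.
Drive chain lost [AND]: Governor switch faulted=occurs, Main contactor is inoperative=occurs, Encoder trips=not → not all inputs occur → does not occur.
Leveling path lost [AND]: Left door operator is down=occurs, Drive chain lost=not → not all inputs occur → does not occur.
Safety circuit inoperative [OR]: Hoist motor offline=not, Backup door interlock is down=not, Forward drive VFD degraded=not → no input occurs → does not occur.
Elevator stuck between floors [OR]: Door loop inoperative=not, Leveling path lost=not, Safety circuit inoperative=not → no input occurs → does not occur.

No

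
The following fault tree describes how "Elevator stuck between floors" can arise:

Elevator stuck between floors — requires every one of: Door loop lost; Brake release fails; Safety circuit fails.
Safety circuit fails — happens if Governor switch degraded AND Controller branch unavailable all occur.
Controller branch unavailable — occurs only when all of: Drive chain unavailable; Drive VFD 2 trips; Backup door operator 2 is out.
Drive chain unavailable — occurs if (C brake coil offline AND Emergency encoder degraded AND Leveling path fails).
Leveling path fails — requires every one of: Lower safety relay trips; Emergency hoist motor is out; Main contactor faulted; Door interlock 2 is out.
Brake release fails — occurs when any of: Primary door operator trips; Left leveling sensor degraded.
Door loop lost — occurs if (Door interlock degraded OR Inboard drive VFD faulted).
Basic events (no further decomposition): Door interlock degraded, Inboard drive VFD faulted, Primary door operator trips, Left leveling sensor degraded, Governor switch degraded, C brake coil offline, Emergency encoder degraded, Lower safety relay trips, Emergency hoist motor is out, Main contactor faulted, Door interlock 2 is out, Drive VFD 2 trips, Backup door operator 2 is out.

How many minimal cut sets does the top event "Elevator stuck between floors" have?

4

Door loop lost [OR]: union of children's cut sets → 2 cut set(s).
Brake release fails [OR]: union of children's cut sets → 2 cut set(s).
Leveling path fails [AND]: one cut set from each child combined → 1 × 1 × 1 × 1 = 1 cut set(s).
Drive chain unavailable [AND]: one cut set from each child combined → 1 × 1 × 1 = 1 cut set(s).
Controller branch unavailable [AND]: one cut set from each child combined → 1 × 1 × 1 = 1 cut set(s).
Safety circuit fails [AND]: one cut set from each child combined → 1 × 1 = 1 cut set(s).
Elevator stuck between floors [AND]: one cut set from each child combined → 2 × 2 × 1 = 4 cut set(s).
Minimal cut sets: {Backup door operator 2 is out, C brake coil offline, Door interlock 2 is out, Door interlock degraded, Drive VFD 2 trips, Emergency encoder degraded, Emergency hoist motor is out, Governor switch degraded, Lower safety relay trips, Main contactor faulted, Primary door operator trips}; {Backup door operator 2 is out, C brake coil offline, Door interlock 2 is out, Door interlock degraded, Drive VFD 2 trips, Emergency encoder degraded, Emergency hoist motor is out, Governor switch degraded, Left leveling sensor degraded, Lower safety relay trips, Main contactor faulted}; {Backup door operator 2 is out, C brake coil offline, Door interlock 2 is out, Drive VFD 2 trips, Emergency encoder degraded, Emergency hoist motor is out, Governor switch degraded, Inboard drive VFD faulted, Lower safety relay trips, Main contactor faulted, Primary door operator trips}; {Backup door operator 2 is out, C brake coil offline, Door interlock 2 is out, Drive VFD 2 trips, Emergency encoder degraded, Emergency hoist motor is out, Governor switch degraded, Inboard drive VFD faulted, Left leveling sensor degraded, Lower safety relay trips, Main contactor faulted}.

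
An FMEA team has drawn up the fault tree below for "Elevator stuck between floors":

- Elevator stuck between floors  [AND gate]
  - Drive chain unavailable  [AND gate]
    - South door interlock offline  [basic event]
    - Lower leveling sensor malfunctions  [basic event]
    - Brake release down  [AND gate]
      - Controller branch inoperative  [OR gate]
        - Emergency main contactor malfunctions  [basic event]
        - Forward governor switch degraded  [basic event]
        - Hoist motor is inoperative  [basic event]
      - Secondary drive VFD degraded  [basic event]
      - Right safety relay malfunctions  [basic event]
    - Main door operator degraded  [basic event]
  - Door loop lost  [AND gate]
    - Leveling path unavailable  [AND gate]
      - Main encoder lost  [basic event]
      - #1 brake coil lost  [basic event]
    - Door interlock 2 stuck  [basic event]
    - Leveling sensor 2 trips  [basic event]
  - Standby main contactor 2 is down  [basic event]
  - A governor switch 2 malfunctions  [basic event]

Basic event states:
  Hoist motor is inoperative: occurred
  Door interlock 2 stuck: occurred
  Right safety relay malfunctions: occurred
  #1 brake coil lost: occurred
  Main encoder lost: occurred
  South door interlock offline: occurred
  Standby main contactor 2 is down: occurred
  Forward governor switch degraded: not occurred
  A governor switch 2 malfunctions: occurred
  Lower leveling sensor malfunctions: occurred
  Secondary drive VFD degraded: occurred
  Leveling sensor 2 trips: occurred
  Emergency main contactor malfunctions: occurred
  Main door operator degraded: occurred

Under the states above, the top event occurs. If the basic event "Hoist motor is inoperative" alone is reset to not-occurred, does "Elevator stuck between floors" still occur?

Yes

Counterfactual: set "Hoist motor is inoperative" to not occurred.
Controller branch inoperative [OR]: Emergency main contactor malfunctions=occurs, Forward governor switch degraded=not, Hoist motor is inoperative=not → at least one input occurs → occurs.
Brake release down [AND]: Controller branch inoperative=occurs, Secondary drive VFD degraded=occurs, Right safety relay malfunctions=occurs → all inputs occur → occurs.
Drive chain unavailable [AND]: South door interlock offline=occurs, Lower leveling sensor malfunctions=occurs, Brake release down=occurs, Main door operator degraded=occurs → all inputs occur → occurs.
Leveling path unavailable [AND]: Main encoder lost=occurs, #1 brake coil lost=occurs → all inputs occur → occurs.
Door loop lost [AND]: Leveling path unavailable=occurs, Door interlock 2 stuck=occurs, Leveling sensor 2 trips=occurs → all inputs occur → occurs.
Elevator stuck between floors [AND]: Drive chain unavailable=occurs, Door loop lost=occurs, Standby main contactor 2 is down=occurs, A governor switch 2 malfunctions=occurs → all inputs occur → occurs.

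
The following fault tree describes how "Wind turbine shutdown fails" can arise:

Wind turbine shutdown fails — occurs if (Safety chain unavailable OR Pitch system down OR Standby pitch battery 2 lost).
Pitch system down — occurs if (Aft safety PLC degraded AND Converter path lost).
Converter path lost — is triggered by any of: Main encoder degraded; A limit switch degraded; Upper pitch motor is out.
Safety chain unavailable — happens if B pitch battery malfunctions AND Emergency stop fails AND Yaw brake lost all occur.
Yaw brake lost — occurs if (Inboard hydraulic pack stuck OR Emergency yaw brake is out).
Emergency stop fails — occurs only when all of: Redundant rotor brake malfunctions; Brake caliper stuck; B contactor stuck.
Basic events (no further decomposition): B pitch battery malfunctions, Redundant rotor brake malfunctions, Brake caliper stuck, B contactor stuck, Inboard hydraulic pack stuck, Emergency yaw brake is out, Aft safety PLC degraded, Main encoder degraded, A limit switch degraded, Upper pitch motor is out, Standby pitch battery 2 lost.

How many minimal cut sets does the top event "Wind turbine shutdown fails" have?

6

Emergency stop fails [AND]: one cut set from each child combined → 1 × 1 × 1 = 1 cut set(s).
Yaw brake lost [OR]: union of children's cut sets → 2 cut set(s).
Safety chain unavailable [AND]: one cut set from each child combined → 1 × 1 × 2 = 2 cut set(s).
Converter path lost [OR]: union of children's cut sets → 3 cut set(s).
Pitch system down [AND]: one cut set from each child combined → 1 × 3 = 3 cut set(s).
Wind turbine shutdown fails [OR]: union of children's cut sets → 6 cut set(s).
Minimal cut sets: {B contactor stuck, B pitch battery malfunctions, Brake caliper stuck, Inboard hydraulic pack stuck, Redundant rotor brake malfunctions}; {B contactor stuck, B pitch battery malfunctions, Brake caliper stuck, Emergency yaw brake is out, Redundant rotor brake malfunctions}; {Aft safety PLC degraded, Main encoder degraded}; {A limit switch degraded, Aft safety PLC degraded}; {Aft safety PLC degraded, Upper pitch motor is out}; {Standby pitch battery 2 lost}.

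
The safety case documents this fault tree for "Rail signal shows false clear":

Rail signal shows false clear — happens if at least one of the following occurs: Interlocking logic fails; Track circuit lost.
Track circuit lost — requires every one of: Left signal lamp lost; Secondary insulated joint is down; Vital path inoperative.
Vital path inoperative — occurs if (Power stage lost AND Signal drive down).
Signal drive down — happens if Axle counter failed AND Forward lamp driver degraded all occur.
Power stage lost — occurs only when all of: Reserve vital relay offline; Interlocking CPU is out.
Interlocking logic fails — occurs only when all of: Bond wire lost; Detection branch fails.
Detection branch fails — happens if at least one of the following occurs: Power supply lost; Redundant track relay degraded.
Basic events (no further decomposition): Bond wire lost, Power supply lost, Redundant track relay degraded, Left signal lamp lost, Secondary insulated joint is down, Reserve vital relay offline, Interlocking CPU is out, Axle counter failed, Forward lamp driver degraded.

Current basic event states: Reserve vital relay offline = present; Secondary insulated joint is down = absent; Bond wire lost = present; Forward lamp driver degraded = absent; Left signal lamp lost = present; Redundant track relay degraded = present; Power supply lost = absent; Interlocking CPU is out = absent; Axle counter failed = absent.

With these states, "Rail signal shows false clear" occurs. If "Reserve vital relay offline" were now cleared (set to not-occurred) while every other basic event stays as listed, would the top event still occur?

Yes

Counterfactual: set "Reserve vital relay offline" to not occurred.
Detection branch fails [OR]: Power supply lost=not, Redundant track relay degraded=occurs → at least one input occurs → occurs.
Interlocking logic fails [AND]: Bond wire lost=occurs, Detection branch fails=occurs → all inputs occur → occurs.
Power stage lost [AND]: Reserve vital relay offline=not, Interlocking CPU is out=not → not all inputs occur → does not occur.
Signal drive down [AND]: Axle counter failed=not, Forward lamp driver degraded=not → not all inputs occur → does not occur.
Vital path inoperative [AND]: Power stage lost=not, Signal drive down=not → not all inputs occur → does not occur.
Track circuit lost [AND]: Left signal lamp lost=occurs, Secondary insulated joint is down=not, Vital path inoperative=not → not all inputs occur → does not occur.
Rail signal shows false clear [OR]: Interlocking logic fails=occurs, Track circuit lost=not → at least one input occurs → occurs.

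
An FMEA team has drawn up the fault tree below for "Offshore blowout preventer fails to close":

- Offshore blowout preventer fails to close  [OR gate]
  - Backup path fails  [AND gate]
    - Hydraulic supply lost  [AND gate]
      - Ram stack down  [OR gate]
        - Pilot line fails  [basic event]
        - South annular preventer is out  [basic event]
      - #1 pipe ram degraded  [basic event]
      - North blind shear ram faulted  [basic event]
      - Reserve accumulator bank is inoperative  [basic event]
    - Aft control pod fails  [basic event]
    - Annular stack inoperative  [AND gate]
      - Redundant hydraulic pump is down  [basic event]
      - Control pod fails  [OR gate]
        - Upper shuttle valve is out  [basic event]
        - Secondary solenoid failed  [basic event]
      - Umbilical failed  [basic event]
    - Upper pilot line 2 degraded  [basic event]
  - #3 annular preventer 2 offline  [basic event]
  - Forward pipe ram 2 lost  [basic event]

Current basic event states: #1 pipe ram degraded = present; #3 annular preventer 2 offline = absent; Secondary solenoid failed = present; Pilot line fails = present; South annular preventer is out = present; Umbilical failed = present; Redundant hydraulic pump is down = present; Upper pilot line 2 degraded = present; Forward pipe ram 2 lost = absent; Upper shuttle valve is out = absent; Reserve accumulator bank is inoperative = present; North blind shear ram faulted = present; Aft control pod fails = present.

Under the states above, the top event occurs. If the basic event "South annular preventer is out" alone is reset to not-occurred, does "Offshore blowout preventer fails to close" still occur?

Yes

Counterfactual: set "South annular preventer is out" to not occurred.
Ram stack down [OR]: Pilot line fails=occurs, South annular preventer is out=not → at least one input occurs → occurs.
Hydraulic supply lost [AND]: Ram stack down=occurs, #1 pipe ram degraded=occurs, North blind shear ram faulted=occurs, Reserve accumulator bank is inoperative=occurs → all inputs occur → occurs.
Control pod fails [OR]: Upper shuttle valve is out=not, Secondary solenoid failed=occurs → at least one input occurs → occurs.
Annular stack inoperative [AND]: Redundant hydraulic pump is down=occurs, Control pod fails=occurs, Umbilical failed=occurs → all inputs occur → occurs.
Backup path fails [AND]: Hydraulic supply lost=occurs, Aft control pod fails=occurs, Annular stack inoperative=occurs, Upper pilot line 2 degraded=occurs → all inputs occur → occurs.
Offshore blowout preventer fails to close [OR]: Backup path fails=occurs, #3 annular preventer 2 offline=not, Forward pipe ram 2 lost=not → at least one input occurs → occurs.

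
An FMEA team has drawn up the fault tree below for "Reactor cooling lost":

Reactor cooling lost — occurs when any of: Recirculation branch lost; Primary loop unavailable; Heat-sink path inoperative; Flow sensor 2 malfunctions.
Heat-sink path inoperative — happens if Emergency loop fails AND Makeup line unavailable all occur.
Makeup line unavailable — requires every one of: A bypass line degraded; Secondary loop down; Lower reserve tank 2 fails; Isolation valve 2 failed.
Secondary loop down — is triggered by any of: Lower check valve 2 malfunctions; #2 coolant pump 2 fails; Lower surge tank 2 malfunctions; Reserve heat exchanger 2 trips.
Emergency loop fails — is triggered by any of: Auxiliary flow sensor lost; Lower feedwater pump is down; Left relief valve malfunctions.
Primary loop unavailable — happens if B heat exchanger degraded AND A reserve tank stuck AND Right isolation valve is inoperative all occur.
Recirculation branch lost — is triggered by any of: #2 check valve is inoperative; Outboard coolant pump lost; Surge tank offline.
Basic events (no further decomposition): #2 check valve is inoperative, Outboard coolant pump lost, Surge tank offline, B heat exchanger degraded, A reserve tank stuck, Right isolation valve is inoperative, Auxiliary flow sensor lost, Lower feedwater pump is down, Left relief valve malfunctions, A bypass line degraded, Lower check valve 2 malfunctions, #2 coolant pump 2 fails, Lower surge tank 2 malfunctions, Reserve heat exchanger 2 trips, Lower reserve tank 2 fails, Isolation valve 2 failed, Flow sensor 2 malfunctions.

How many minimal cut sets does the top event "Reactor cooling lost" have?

Recirculation branch lost [OR]: union of children's cut sets → 3 cut set(s).
Primary loop unavailable [AND]: one cut set from each child combined → 1 × 1 × 1 = 1 cut set(s).
Emergency loop fails [OR]: union of children's cut sets → 3 cut set(s).
Secondary loop down [OR]: union of children's cut sets → 4 cut set(s).
Makeup line unavailable [AND]: one cut set from each child combined → 1 × 4 × 1 × 1 = 4 cut set(s).
Heat-sink path inoperative [AND]: one cut set from each child combined → 3 × 4 = 12 cut set(s).
Reactor cooling lost [OR]: union of children's cut sets → 17 cut set(s).

17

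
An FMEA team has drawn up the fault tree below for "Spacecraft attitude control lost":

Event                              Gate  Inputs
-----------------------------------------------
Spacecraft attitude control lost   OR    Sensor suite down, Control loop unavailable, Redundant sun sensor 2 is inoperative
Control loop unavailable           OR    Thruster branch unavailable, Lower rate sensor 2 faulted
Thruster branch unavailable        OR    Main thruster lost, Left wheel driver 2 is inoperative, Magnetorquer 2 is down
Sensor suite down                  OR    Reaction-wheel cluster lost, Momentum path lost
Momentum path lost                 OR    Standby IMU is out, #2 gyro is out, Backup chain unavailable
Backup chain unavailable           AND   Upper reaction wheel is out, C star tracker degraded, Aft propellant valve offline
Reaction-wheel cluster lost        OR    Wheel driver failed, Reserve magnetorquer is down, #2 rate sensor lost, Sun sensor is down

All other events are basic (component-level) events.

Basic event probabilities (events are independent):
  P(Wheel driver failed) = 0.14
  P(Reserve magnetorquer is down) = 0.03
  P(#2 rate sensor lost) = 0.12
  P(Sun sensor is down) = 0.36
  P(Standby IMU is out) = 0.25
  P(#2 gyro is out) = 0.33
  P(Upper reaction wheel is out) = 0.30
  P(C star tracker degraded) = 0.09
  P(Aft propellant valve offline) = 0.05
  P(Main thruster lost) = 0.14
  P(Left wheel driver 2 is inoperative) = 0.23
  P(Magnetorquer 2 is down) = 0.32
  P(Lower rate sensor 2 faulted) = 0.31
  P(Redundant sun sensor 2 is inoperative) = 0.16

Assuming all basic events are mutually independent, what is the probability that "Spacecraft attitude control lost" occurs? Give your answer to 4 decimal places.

P(Reaction-wheel cluster lost) [OR] = 1 − (1−0.14) × (1−0.03) × (1−0.12) × (1−0.36) = 0.530179
P(Backup chain unavailable) [AND] = 0.30 × 0.09 × 0.05 = 0.001350
P(Momentum path lost) [OR] = 1 − (1−0.25) × (1−0.33) × (1−0.001350) = 0.498178
P(Sensor suite down) [OR] = 1 − (1−0.530179) × (1−0.498178) = 0.764233
P(Thruster branch unavailable) [OR] = 1 − (1−0.14) × (1−0.23) × (1−0.32) = 0.549704
P(Control loop unavailable) [OR] = 1 − (1−0.549704) × (1−0.31) = 0.689296
P(Spacecraft attitude control lost) [OR] = 1 − (1−0.764233) × (1−0.689296) × (1−0.16) = 0.938467
Rounded to 4 decimal places: P(Spacecraft attitude control lost) ≈ 0.9385.

0.9385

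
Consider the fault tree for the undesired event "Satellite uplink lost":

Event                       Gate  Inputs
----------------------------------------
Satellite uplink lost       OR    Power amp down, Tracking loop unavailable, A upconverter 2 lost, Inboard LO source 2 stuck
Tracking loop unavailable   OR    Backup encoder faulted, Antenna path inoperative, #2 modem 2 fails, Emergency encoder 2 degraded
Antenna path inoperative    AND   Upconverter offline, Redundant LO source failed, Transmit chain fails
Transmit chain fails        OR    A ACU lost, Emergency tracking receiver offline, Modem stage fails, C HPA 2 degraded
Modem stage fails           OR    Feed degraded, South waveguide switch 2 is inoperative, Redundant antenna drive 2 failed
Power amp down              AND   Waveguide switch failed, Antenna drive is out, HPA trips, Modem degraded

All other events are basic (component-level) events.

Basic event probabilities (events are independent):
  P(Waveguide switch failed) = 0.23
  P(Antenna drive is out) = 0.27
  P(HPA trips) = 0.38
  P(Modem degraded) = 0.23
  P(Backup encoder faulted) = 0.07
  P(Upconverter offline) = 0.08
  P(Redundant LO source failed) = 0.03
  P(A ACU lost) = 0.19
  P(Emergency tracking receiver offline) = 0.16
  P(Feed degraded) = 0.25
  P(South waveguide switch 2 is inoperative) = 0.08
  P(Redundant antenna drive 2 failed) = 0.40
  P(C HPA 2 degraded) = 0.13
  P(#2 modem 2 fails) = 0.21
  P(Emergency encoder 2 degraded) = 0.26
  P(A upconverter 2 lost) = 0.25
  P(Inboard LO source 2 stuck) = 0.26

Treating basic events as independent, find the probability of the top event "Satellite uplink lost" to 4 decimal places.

P(Power amp down) [AND] = 0.23 × 0.27 × 0.38 × 0.23 = 0.005428
P(Modem stage fails) [OR] = 1 − (1−0.25) × (1−0.08) × (1−0.40) = 0.586000
P(Transmit chain fails) [OR] = 1 − (1−0.19) × (1−0.16) × (1−0.586000) × (1−0.13) = 0.754934
P(Antenna path inoperative) [AND] = 0.08 × 0.03 × 0.754934 = 0.001812
P(Tracking loop unavailable) [OR] = 1 − (1−0.07) × (1−0.001812) × (1−0.21) × (1−0.26) = 0.457307
P(Satellite uplink lost) [OR] = 1 − (1−0.005428) × (1−0.457307) × (1−0.25) × (1−0.26) = 0.700440
Rounded to 4 decimal places: P(Satellite uplink lost) ≈ 0.7004.

0.7004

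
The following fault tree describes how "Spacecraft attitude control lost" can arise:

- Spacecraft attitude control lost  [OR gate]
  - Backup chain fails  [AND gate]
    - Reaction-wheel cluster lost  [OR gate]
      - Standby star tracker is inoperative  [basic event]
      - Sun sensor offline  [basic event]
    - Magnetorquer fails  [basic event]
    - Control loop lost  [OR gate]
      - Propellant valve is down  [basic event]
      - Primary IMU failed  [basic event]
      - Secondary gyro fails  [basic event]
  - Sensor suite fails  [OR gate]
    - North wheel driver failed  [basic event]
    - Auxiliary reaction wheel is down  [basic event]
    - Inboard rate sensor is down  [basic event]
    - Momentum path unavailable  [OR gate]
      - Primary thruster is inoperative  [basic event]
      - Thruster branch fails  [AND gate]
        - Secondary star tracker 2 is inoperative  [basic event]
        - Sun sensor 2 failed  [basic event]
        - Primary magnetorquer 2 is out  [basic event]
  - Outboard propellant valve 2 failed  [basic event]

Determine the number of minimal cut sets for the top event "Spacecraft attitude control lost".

Reaction-wheel cluster lost [OR]: union of children's cut sets → 2 cut set(s).
Control loop lost [OR]: union of children's cut sets → 3 cut set(s).
Backup chain fails [AND]: one cut set from each child combined → 2 × 1 × 3 = 6 cut set(s).
Thruster branch fails [AND]: one cut set from each child combined → 1 × 1 × 1 = 1 cut set(s).
Momentum path unavailable [OR]: union of children's cut sets → 2 cut set(s).
Sensor suite fails [OR]: union of children's cut sets → 5 cut set(s).
Spacecraft attitude control lost [OR]: union of children's cut sets → 12 cut set(s).

12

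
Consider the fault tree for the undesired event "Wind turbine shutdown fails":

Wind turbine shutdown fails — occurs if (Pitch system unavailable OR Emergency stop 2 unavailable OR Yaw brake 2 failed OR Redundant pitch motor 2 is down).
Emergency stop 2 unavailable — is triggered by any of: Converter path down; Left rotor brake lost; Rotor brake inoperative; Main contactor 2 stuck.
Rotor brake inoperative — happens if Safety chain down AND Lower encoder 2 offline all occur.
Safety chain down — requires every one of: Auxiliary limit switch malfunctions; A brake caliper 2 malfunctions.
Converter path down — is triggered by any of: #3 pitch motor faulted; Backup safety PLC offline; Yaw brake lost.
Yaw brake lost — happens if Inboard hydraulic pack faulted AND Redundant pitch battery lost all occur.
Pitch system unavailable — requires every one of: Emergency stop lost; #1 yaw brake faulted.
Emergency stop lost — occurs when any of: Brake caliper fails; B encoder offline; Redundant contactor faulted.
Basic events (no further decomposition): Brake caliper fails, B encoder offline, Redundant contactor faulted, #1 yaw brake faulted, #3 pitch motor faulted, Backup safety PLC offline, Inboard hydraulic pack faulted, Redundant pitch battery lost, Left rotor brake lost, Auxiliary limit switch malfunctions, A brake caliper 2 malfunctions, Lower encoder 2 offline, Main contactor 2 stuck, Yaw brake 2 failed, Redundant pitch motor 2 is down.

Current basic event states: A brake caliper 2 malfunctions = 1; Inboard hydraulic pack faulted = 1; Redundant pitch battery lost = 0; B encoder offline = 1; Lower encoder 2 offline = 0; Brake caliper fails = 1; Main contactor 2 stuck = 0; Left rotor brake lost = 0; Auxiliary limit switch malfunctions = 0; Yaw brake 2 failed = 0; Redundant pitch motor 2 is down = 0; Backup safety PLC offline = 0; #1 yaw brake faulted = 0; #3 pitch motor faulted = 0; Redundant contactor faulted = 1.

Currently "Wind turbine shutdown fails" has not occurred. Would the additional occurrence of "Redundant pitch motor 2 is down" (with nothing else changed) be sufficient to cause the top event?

Yes

Counterfactual: set "Redundant pitch motor 2 is down" to occurred.
Emergency stop lost [OR]: Brake caliper fails=occurs, B encoder offline=occurs, Redundant contactor faulted=occurs → at least one input occurs → occurs.
Pitch system unavailable [AND]: Emergency stop lost=occurs, #1 yaw brake faulted=not → not all inputs occur → does not occur.
Yaw brake lost [AND]: Inboard hydraulic pack faulted=occurs, Redundant pitch battery lost=not → not all inputs occur → does not occur.
Converter path down [OR]: #3 pitch motor faulted=not, Backup safety PLC offline=not, Yaw brake lost=not → no input occurs → does not occur.
Safety chain down [AND]: Auxiliary limit switch malfunctions=not, A brake caliper 2 malfunctions=occurs → not all inputs occur → does not occur.
Rotor brake inoperative [AND]: Safety chain down=not, Lower encoder 2 offline=not → not all inputs occur → does not occur.
Emergency stop 2 unavailable [OR]: Converter path down=not, Left rotor brake lost=not, Rotor brake inoperative=not, Main contactor 2 stuck=not → no input occurs → does not occur.
Wind turbine shutdown fails [OR]: Pitch system unavailable=not, Emergency stop 2 unavailable=not, Yaw brake 2 failed=not, Redundant pitch motor 2 is down=occurs → at least one input occurs → occurs.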